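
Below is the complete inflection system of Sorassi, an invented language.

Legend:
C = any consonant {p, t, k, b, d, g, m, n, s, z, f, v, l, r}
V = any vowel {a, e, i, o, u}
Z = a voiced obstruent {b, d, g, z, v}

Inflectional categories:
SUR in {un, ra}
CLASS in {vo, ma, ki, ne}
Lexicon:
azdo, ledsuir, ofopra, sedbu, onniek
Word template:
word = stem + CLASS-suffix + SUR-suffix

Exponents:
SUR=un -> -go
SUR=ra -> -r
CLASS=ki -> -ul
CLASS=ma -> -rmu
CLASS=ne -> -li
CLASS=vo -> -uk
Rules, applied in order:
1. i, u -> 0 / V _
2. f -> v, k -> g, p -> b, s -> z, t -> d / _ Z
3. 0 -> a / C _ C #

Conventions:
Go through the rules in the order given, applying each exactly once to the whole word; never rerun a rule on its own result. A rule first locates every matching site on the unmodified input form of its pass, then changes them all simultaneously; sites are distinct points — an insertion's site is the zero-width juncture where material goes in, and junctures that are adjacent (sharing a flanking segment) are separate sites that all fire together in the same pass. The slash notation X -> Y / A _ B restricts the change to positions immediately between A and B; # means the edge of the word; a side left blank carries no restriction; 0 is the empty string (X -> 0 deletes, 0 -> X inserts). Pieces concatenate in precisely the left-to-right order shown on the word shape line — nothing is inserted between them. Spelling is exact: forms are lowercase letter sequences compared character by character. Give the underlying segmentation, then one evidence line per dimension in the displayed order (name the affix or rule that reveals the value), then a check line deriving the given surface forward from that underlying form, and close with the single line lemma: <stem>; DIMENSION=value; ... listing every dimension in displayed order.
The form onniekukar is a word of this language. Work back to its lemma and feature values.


underlying: onniek-uk-r
SUR=ra - signalled by the affix -r
CLASS=vo - signalled by the affix -uk
check: onniekukr -> onniekukr -> onniekukr -> onniekukar
lemma: onniek; SUR=ra; CLASS=vo


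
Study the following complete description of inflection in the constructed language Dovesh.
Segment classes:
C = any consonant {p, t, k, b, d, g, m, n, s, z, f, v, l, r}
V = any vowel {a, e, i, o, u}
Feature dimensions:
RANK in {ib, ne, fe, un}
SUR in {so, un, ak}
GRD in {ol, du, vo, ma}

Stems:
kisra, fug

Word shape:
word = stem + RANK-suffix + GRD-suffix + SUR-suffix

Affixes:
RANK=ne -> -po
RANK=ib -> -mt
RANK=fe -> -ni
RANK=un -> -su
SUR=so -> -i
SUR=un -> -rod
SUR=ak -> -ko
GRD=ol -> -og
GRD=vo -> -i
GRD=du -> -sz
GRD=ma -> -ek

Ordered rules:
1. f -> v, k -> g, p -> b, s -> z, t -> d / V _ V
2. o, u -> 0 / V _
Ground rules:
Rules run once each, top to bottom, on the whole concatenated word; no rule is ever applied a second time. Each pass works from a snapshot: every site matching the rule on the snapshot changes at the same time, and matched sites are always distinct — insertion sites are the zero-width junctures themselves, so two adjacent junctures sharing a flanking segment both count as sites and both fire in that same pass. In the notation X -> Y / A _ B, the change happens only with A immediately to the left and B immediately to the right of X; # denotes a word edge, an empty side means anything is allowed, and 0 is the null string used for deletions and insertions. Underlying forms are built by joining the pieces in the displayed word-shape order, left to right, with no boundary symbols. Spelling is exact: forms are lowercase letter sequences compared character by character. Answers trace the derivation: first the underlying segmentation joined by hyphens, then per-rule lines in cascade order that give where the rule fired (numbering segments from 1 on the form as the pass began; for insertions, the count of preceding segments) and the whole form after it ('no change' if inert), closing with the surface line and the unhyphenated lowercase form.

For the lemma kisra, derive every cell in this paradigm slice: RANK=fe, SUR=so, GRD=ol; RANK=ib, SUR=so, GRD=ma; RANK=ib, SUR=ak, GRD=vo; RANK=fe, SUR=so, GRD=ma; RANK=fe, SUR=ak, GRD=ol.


cell RANK=fe, SUR=so, GRD=ol:
underlying: kisra-ni-og-i
1. f -> v, k -> g, p -> b, s -> z, t -> d / V _ V: no change
2. o, u -> 0 / V _: fires at position(s) 8: kisranigi
surface: kisranigi

cell RANK=ib, SUR=so, GRD=ma:
underlying: kisra-mt-ek-i
1. f -> v, k -> g, p -> b, s -> z, t -> d / V _ V: fires at position(s) 9: kisramtegi
2. o, u -> 0 / V _: no change
surface: kisramtegi

cell RANK=ib, SUR=ak, GRD=vo:
underlying: kisra-mt-i-ko
1. f -> v, k -> g, p -> b, s -> z, t -> d / V _ V: fires at position(s) 9: kisramtigo
2. o, u -> 0 / V _: no change
surface: kisramtigo

cell RANK=fe, SUR=so, GRD=ma:
underlying: kisra-ni-ek-i
1. f -> v, k -> g, p -> b, s -> z, t -> d / V _ V: fires at position(s) 9: kisraniegi
2. o, u -> 0 / V _: no change
surface: kisraniegi

cell RANK=fe, SUR=ak, GRD=ol:
underlying: kisra-ni-og-ko
1. f -> v, k -> g, p -> b, s -> z, t -> d / V _ V: no change
2. o, u -> 0 / V _: fires at position(s) 8: kisranigko
surface: kisranigko


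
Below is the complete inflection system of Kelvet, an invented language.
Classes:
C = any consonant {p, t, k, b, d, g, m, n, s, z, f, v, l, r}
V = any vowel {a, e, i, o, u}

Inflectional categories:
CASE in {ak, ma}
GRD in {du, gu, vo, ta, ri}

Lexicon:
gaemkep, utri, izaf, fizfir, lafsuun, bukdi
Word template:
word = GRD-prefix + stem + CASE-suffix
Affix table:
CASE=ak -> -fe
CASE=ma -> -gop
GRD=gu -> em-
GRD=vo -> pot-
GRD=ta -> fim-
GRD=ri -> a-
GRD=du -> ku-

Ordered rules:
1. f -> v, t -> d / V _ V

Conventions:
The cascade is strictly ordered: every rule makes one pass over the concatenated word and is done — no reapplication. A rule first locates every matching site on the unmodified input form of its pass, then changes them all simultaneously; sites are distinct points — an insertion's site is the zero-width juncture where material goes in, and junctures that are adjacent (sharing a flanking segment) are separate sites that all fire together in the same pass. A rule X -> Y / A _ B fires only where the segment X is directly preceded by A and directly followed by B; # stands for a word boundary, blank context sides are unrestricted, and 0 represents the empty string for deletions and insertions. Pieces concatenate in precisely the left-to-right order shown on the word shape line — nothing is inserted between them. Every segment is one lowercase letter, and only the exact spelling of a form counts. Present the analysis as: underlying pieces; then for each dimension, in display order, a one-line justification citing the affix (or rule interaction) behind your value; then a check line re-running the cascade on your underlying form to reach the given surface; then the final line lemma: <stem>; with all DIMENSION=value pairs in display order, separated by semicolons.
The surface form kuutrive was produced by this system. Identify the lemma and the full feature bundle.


underlying: ku-utri-fe
CASE=ak - signalled by the affix -fe
GRD=du - signalled by the affix ku-
check: kuutrife -> kuutrive
lemma: utri; CASE=ak; GRD=du


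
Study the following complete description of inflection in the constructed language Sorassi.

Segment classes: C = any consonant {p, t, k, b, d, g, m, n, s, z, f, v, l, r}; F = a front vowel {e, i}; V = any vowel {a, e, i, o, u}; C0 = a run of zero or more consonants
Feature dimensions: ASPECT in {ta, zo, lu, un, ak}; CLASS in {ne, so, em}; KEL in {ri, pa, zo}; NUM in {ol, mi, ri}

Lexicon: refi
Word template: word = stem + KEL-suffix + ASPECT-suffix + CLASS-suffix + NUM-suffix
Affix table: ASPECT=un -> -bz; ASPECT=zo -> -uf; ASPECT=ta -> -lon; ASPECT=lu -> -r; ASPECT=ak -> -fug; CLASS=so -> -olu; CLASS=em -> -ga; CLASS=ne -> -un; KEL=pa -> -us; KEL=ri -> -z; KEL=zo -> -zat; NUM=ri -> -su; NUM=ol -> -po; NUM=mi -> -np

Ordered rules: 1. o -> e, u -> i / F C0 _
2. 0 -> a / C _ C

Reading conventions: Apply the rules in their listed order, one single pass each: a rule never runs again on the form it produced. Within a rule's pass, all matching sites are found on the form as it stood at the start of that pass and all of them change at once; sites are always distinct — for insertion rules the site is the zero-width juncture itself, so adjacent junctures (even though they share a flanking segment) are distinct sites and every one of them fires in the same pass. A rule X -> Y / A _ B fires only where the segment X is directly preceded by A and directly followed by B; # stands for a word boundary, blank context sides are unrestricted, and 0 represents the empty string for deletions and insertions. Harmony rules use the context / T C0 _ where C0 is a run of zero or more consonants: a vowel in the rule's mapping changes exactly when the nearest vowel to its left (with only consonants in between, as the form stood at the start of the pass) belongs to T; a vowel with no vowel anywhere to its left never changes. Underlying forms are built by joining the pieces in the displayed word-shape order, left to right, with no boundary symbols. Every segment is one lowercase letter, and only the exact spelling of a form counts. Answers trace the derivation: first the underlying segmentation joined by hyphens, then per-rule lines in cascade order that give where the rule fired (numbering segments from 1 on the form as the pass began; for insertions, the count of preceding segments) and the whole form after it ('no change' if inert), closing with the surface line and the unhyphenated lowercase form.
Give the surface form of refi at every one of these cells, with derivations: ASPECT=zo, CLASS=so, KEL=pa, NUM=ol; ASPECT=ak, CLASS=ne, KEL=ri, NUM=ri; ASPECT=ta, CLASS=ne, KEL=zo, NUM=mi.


cell ASPECT=zo, CLASS=so, KEL=pa, NUM=ol:
underlying: refi-us-uf-olu-po
1. o -> e, u -> i / F C0 _: fires at position(s) 5: refiisufolupo
2. 0 -> a / C _ C: no change
surface: refiisufolupo

cell ASPECT=ak, CLASS=ne, KEL=ri, NUM=ri:
underlying: refi-z-fug-un-su
1. o -> e, u -> i / F C0 _: fires at position(s) 7: refizfigunsu
2. 0 -> a / C _ C: inserts after position(s) 5, 10: refizafigunasu
surface: refizafigunasu

cell ASPECT=ta, CLASS=ne, KEL=zo, NUM=mi:
underlying: refi-zat-lon-un-np
1. o -> e, u -> i / F C0 _: no change
2. 0 -> a / C _ C: inserts after position(s) 7, 12, 13: refizatalonunanap
surface: refizatalonunanap


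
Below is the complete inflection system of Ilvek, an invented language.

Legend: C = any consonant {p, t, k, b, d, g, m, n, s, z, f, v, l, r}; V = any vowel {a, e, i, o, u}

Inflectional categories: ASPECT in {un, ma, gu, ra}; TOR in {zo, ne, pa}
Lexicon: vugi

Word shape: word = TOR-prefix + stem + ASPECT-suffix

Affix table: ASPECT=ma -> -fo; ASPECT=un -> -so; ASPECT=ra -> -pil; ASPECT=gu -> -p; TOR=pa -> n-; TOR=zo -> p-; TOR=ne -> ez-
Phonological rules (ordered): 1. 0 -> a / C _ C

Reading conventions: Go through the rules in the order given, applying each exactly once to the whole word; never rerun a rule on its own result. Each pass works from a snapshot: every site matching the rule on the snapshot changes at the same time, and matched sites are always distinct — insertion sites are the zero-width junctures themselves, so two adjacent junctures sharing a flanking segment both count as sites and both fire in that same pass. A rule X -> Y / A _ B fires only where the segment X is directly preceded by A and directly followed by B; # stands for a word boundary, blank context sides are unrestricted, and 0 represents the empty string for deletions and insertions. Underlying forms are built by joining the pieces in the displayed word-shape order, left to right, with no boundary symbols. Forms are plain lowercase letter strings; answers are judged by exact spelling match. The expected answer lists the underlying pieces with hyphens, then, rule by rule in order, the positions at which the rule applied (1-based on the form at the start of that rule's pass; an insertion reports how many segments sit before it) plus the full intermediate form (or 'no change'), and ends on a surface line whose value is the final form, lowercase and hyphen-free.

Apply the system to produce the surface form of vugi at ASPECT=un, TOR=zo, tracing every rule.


underlying: p-vugi-so
1. 0 -> a / C _ C: inserts after position(s) 1: pavugiso
surface: pavugiso


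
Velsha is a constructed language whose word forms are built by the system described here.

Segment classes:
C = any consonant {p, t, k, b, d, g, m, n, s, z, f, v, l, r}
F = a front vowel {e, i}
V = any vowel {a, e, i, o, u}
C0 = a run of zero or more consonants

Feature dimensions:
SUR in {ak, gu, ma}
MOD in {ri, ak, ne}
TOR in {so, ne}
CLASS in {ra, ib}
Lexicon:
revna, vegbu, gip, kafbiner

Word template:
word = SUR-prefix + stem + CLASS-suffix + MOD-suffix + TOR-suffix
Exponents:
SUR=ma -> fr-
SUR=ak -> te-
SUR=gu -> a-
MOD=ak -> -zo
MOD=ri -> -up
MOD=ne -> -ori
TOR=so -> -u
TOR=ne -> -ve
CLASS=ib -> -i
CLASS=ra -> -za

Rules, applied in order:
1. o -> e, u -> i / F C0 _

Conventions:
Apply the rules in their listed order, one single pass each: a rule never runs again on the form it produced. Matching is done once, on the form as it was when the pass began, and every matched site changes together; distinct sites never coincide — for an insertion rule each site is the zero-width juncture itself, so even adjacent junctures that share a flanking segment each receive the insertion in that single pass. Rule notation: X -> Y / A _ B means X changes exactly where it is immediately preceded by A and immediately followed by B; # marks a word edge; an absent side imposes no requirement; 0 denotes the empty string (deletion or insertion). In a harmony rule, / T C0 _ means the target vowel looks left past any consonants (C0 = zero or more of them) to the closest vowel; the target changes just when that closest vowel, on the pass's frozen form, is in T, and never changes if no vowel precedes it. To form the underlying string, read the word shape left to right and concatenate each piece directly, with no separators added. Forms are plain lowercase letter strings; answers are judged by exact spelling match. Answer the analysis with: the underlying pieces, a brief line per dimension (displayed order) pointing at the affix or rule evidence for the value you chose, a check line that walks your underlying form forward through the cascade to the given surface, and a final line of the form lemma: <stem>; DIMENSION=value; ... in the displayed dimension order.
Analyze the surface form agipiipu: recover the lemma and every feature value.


underlying: a-gip-i-up-u
SUR=gu - signalled by the affix a-
MOD=ri - signalled by the affix -up
TOR=so - signalled by the affix -u
CLASS=ib - signalled by the affix -i
check: agipiupu -> agipiipu
lemma: gip; SUR=gu; MOD=ri; TOR=so; CLASS=ib


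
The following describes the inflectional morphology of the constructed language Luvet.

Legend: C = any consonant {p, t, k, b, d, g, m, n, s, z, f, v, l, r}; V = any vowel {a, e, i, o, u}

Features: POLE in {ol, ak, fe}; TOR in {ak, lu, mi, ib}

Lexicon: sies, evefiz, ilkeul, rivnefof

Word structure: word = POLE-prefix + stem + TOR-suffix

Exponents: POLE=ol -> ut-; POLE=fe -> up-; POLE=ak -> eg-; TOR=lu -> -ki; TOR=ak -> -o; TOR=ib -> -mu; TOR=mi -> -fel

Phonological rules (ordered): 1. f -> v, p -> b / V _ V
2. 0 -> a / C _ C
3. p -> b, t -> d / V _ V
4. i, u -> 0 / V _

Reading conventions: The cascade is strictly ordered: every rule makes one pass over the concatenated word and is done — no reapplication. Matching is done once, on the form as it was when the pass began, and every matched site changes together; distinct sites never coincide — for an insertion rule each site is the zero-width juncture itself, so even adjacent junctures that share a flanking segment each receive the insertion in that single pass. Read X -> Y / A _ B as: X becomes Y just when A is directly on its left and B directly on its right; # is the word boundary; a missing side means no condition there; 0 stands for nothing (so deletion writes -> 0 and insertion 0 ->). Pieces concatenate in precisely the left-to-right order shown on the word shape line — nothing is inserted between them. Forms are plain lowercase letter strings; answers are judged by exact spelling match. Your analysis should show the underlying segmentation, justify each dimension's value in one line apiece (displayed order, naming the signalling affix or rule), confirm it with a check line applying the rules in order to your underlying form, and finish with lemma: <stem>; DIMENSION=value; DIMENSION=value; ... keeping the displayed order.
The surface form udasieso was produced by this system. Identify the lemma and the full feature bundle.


underlying: ut-sies-o
POLE=ol - signalled by the affix ut-
TOR=ak - signalled by the affix -o
check: utsieso -> utsieso -> utasieso -> udasieso -> udasieso
lemma: sies; POLE=ol; TOR=ak


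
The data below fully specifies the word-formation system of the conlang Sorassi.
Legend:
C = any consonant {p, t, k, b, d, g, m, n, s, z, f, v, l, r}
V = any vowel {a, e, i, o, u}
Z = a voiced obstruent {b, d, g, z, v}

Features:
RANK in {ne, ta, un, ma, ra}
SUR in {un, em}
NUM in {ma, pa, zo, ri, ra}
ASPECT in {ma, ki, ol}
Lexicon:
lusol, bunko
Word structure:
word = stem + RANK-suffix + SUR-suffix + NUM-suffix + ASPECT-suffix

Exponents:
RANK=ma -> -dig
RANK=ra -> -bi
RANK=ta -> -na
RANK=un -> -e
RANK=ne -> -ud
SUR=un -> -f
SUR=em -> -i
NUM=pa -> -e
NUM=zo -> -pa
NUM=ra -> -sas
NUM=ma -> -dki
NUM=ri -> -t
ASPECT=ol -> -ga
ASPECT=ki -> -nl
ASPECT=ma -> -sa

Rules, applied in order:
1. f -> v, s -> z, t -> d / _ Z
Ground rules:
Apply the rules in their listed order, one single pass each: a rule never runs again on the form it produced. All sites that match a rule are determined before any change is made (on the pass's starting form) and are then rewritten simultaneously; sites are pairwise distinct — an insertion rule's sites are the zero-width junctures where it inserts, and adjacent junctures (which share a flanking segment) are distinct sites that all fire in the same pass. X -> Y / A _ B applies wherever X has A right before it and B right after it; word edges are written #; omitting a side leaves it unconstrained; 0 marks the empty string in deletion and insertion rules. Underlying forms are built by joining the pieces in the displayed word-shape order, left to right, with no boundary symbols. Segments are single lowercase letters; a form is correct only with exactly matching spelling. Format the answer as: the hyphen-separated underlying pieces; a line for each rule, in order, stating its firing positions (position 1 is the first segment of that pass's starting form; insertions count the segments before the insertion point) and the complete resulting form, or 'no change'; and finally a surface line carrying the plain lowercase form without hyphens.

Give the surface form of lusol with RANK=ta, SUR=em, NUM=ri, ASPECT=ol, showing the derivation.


underlying: lusol-na-i-t-ga
1. f -> v, s -> z, t -> d / _ Z: fires at position(s) 9: lusolnaidga
surface: lusolnaidga


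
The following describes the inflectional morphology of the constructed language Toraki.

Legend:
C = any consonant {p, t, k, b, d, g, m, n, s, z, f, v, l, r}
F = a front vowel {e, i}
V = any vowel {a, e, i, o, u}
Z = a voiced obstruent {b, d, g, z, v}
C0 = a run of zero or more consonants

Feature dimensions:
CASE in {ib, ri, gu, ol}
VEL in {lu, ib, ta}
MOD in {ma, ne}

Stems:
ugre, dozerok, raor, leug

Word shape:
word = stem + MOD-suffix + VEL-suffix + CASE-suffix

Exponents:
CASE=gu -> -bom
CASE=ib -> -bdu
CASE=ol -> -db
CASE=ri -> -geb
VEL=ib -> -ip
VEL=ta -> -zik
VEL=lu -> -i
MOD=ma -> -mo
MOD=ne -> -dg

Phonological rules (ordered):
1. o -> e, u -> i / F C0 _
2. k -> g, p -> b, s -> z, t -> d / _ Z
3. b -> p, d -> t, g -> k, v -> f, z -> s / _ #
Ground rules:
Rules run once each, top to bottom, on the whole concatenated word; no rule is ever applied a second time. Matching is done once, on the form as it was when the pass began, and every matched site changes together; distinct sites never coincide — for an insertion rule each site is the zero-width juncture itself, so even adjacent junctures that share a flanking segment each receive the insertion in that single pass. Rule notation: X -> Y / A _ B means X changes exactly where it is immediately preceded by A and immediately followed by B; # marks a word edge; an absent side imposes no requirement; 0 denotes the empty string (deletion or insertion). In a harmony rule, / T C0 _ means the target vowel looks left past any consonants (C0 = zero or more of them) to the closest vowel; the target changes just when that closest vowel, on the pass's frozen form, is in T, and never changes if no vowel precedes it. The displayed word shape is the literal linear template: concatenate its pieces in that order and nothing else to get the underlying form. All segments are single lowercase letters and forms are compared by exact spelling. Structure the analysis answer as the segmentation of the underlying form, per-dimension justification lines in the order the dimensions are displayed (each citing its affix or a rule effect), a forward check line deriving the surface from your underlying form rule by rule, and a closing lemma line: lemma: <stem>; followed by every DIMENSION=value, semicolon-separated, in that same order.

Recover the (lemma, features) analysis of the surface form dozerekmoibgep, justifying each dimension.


underlying: dozerok-mo-ip-geb
CASE=ri - signalled by the affix -geb
VEL=ib - signalled by the affix -ip
MOD=ma - signalled by the affix -mo
check: dozerokmoipgeb -> dozerekmoipgeb -> dozerekmoibgeb -> dozerekmoibgep
lemma: dozerok; CASE=ri; VEL=ib; MOD=ma


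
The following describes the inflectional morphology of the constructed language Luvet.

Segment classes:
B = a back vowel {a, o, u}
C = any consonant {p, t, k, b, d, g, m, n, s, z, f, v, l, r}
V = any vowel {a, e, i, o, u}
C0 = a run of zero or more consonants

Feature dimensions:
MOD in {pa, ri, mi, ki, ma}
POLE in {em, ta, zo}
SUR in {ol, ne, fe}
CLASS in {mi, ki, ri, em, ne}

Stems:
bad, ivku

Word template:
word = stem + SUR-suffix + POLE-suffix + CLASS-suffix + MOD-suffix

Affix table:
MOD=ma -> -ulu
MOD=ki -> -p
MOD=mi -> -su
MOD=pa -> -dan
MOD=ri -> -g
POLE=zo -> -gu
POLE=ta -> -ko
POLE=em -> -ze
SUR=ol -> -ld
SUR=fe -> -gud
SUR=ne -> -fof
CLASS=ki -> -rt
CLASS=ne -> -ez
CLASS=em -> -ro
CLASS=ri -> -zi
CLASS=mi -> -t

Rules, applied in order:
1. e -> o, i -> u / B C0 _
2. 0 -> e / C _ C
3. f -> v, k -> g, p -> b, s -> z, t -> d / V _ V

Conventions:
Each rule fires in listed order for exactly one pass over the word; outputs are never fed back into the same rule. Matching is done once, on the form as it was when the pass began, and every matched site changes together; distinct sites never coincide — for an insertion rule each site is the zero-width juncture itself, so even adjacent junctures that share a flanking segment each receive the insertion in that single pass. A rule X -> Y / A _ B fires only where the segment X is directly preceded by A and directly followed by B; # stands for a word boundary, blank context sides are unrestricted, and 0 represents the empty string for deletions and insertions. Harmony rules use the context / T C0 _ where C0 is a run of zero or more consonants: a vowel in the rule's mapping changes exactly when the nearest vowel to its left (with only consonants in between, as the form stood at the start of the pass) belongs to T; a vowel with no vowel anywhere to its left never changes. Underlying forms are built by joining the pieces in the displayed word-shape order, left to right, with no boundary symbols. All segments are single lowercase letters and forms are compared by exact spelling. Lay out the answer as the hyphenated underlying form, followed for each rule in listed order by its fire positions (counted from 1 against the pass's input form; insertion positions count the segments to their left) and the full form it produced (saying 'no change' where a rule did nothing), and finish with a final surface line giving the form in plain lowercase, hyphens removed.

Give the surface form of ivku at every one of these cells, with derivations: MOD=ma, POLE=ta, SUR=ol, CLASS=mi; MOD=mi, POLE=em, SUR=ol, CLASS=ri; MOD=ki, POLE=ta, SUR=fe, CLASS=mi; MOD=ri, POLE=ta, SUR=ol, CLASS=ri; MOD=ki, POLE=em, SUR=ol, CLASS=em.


cell MOD=ma, POLE=ta, SUR=ol, CLASS=mi:
underlying: ivku-ld-ko-t-ulu
1. e -> o, i -> u / B C0 _: no change
2. 0 -> e / C _ C: inserts after position(s) 2, 5, 6: ivekuledekotulu
3. f -> v, k -> g, p -> b, s -> z, t -> d / V _ V: fires at position(s) 4, 10, 12: iveguledegodulu
surface: iveguledegodulu

cell MOD=mi, POLE=em, SUR=ol, CLASS=ri:
underlying: ivku-ld-ze-zi-su
1. e -> o, i -> u / B C0 _: fires at position(s) 8: ivkuldzozisu
2. 0 -> e / C _ C: inserts after position(s) 2, 5, 6: ivekuledezozisu
3. f -> v, k -> g, p -> b, s -> z, t -> d / V _ V: fires at position(s) 4, 14: iveguledezozizu
surface: iveguledezozizu

cell MOD=ki, POLE=ta, SUR=fe, CLASS=mi:
underlying: ivku-gud-ko-t-p
1. e -> o, i -> u / B C0 _: no change
2. 0 -> e / C _ C: inserts after position(s) 2, 7, 10: ivekugudekotep
3. f -> v, k -> g, p -> b, s -> z, t -> d / V _ V: fires at position(s) 4, 10, 12: ivegugudegodep
surface: ivegugudegodep

cell MOD=ri, POLE=ta, SUR=ol, CLASS=ri:
underlying: ivku-ld-ko-zi-g
1. e -> o, i -> u / B C0 _: fires at position(s) 10: ivkuldkozug
2. 0 -> e / C _ C: inserts after position(s) 2, 5, 6: ivekuledekozug
3. f -> v, k -> g, p -> b, s -> z, t -> d / V _ V: fires at position(s) 4, 10: iveguledegozug
surface: iveguledegozug

cell MOD=ki, POLE=em, SUR=ol, CLASS=em:
underlying: ivku-ld-ze-ro-p
1. e -> o, i -> u / B C0 _: fires at position(s) 8: ivkuldzorop
2. 0 -> e / C _ C: inserts after position(s) 2, 5, 6: ivekuledezorop
3. f -> v, k -> g, p -> b, s -> z, t -> d / V _ V: fires at position(s) 4: iveguledezorop
surface: iveguledezorop


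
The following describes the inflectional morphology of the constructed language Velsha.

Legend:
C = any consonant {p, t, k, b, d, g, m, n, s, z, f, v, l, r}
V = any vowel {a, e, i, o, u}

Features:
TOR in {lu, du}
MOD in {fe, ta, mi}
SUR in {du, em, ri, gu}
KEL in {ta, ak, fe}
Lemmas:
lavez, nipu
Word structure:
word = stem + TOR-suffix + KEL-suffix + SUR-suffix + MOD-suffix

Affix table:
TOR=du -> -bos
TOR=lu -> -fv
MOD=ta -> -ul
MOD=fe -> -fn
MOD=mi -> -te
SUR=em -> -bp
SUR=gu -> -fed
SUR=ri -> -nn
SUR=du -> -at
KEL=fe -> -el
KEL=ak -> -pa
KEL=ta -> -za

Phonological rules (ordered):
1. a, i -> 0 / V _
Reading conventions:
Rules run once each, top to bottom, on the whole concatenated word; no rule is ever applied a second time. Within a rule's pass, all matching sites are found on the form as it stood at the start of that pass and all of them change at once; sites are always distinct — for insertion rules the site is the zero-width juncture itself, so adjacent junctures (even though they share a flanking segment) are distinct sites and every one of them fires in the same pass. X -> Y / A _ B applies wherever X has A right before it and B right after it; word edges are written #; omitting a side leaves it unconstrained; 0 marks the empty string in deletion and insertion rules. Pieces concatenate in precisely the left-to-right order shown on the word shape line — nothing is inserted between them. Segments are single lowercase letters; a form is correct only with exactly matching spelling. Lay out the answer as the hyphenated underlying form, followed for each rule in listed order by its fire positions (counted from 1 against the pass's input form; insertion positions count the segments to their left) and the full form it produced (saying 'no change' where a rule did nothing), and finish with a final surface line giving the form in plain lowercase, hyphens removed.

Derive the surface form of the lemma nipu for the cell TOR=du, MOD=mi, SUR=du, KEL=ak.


underlying: nipu-bos-pa-at-te
1. a, i -> 0 / V _: fires at position(s) 10: nipubospatte
surface: nipubospatte


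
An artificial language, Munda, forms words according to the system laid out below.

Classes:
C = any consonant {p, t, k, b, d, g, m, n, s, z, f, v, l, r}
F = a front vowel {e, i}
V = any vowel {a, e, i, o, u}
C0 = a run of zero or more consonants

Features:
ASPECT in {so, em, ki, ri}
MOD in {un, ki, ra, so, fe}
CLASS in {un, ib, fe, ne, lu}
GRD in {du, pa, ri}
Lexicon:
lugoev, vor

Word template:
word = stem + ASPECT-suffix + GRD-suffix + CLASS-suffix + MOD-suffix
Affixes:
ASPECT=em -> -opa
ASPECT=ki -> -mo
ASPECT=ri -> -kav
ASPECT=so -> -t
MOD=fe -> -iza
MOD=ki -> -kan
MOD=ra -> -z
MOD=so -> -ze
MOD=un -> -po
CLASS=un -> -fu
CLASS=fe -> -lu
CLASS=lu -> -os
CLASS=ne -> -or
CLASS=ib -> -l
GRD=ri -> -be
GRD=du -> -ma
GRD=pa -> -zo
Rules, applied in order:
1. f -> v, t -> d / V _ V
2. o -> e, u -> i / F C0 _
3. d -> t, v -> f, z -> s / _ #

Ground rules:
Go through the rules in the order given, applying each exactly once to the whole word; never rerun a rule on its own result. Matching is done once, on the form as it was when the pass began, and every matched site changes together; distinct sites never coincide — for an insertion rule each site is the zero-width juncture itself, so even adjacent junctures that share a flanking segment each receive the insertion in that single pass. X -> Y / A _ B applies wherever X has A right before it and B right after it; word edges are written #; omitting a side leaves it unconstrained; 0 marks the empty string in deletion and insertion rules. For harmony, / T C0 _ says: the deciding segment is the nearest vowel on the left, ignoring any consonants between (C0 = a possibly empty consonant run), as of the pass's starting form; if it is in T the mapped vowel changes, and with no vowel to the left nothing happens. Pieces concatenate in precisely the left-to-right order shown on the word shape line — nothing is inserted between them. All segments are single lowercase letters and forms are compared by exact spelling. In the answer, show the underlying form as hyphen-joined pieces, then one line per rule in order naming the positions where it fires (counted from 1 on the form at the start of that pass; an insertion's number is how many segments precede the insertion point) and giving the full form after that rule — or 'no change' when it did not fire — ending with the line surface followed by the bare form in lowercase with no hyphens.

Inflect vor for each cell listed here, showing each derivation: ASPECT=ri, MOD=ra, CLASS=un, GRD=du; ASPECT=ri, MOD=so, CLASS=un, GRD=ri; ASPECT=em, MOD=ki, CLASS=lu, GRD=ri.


cell ASPECT=ri, MOD=ra, CLASS=un, GRD=du:
underlying: vor-kav-ma-fu-z
1. f -> v, t -> d / V _ V: fires at position(s) 9: vorkavmavuz
2. o -> e, u -> i / F C0 _: no change
3. d -> t, v -> f, z -> s / _ #: fires at position(s) 11: vorkavmavus
surface: vorkavmavus

cell ASPECT=ri, MOD=so, CLASS=un, GRD=ri:
underlying: vor-kav-be-fu-ze
1. f -> v, t -> d / V _ V: fires at position(s) 9: vorkavbevuze
2. o -> e, u -> i / F C0 _: fires at position(s) 10: vorkavbevize
3. d -> t, v -> f, z -> s / _ #: no change
surface: vorkavbevize

cell ASPECT=em, MOD=ki, CLASS=lu, GRD=ri:
underlying: vor-opa-be-os-kan
1. f -> v, t -> d / V _ V: no change
2. o -> e, u -> i / F C0 _: fires at position(s) 9: voropabeeskan
3. d -> t, v -> f, z -> s / _ #: no change
surface: voropabeeskan


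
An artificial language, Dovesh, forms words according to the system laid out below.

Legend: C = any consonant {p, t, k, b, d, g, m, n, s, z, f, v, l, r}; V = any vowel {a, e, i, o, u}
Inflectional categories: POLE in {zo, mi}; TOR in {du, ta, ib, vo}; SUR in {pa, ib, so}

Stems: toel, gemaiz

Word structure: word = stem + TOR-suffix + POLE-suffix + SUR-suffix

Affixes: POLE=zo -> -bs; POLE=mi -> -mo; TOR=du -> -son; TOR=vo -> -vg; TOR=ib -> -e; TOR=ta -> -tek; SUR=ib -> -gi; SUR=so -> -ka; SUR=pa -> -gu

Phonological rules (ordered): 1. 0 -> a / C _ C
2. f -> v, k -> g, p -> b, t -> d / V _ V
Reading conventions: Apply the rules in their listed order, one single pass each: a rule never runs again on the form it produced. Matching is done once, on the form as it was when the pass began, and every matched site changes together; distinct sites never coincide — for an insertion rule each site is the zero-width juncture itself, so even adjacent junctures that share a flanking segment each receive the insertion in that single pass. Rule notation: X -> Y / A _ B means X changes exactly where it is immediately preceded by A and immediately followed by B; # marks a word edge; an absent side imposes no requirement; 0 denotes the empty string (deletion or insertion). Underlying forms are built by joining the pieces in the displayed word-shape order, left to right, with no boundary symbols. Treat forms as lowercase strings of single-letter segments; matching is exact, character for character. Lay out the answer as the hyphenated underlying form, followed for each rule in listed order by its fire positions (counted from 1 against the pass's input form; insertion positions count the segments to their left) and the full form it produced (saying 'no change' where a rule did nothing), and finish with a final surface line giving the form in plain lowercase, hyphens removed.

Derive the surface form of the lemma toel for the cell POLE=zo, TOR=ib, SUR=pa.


underlying: toel-e-bs-gu
1. 0 -> a / C _ C: inserts after position(s) 6, 7: toelebasagu
2. f -> v, k -> g, p -> b, t -> d / V _ V: no change
surface: toelebasagu


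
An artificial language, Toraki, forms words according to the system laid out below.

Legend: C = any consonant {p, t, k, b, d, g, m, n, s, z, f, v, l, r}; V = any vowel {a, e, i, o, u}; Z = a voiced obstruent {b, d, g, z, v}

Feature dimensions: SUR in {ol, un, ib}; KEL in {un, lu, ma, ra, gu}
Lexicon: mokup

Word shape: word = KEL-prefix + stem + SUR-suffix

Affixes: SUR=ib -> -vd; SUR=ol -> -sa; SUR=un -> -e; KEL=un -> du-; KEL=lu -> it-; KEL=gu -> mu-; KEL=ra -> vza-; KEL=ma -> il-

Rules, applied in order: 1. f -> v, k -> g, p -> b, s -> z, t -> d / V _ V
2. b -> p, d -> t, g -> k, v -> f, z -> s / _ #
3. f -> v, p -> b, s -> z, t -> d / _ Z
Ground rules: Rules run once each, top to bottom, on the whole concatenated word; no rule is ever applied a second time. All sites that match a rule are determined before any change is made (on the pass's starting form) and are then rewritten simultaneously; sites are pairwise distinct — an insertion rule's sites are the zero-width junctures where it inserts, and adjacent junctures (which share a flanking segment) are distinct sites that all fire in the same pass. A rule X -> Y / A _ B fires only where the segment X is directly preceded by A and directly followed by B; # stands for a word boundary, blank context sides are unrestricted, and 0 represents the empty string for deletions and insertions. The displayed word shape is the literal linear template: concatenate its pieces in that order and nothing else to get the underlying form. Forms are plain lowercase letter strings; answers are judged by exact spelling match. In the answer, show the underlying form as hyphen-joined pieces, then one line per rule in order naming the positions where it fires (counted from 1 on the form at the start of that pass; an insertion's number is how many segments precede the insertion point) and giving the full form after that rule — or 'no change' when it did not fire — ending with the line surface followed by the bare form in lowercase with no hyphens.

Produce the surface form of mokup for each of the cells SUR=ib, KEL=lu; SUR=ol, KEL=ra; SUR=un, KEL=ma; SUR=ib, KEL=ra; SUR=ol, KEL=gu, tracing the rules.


cell SUR=ib, KEL=lu:
underlying: it-mokup-vd
1. f -> v, k -> g, p -> b, s -> z, t -> d / V _ V: fires at position(s) 5: itmogupvd
2. b -> p, d -> t, g -> k, v -> f, z -> s / _ #: fires at position(s) 9: itmogupvt
3. f -> v, p -> b, s -> z, t -> d / _ Z: fires at position(s) 7: itmogubvt
surface: itmogubvt

cell SUR=ol, KEL=ra:
underlying: vza-mokup-sa
1. f -> v, k -> g, p -> b, s -> z, t -> d / V _ V: fires at position(s) 6: vzamogupsa
2. b -> p, d -> t, g -> k, v -> f, z -> s / _ #: no change
3. f -> v, p -> b, s -> z, t -> d / _ Z: no change
surface: vzamogupsa

cell SUR=un, KEL=ma:
underlying: il-mokup-e
1. f -> v, k -> g, p -> b, s -> z, t -> d / V _ V: fires at position(s) 5, 7: ilmogube
2. b -> p, d -> t, g -> k, v -> f, z -> s / _ #: no change
3. f -> v, p -> b, s -> z, t -> d / _ Z: no change
surface: ilmogube

cell SUR=ib, KEL=ra:
underlying: vza-mokup-vd
1. f -> v, k -> g, p -> b, s -> z, t -> d / V _ V: fires at position(s) 6: vzamogupvd
2. b -> p, d -> t, g -> k, v -> f, z -> s / _ #: fires at position(s) 10: vzamogupvt
3. f -> v, p -> b, s -> z, t -> d / _ Z: fires at position(s) 8: vzamogubvt
surface: vzamogubvt

cell SUR=ol, KEL=gu:
underlying: mu-mokup-sa
1. f -> v, k -> g, p -> b, s -> z, t -> d / V _ V: fires at position(s) 5: mumogupsa
2. b -> p, d -> t, g -> k, v -> f, z -> s / _ #: no change
3. f -> v, p -> b, s -> z, t -> d / _ Z: no change
surface: mumogupsa


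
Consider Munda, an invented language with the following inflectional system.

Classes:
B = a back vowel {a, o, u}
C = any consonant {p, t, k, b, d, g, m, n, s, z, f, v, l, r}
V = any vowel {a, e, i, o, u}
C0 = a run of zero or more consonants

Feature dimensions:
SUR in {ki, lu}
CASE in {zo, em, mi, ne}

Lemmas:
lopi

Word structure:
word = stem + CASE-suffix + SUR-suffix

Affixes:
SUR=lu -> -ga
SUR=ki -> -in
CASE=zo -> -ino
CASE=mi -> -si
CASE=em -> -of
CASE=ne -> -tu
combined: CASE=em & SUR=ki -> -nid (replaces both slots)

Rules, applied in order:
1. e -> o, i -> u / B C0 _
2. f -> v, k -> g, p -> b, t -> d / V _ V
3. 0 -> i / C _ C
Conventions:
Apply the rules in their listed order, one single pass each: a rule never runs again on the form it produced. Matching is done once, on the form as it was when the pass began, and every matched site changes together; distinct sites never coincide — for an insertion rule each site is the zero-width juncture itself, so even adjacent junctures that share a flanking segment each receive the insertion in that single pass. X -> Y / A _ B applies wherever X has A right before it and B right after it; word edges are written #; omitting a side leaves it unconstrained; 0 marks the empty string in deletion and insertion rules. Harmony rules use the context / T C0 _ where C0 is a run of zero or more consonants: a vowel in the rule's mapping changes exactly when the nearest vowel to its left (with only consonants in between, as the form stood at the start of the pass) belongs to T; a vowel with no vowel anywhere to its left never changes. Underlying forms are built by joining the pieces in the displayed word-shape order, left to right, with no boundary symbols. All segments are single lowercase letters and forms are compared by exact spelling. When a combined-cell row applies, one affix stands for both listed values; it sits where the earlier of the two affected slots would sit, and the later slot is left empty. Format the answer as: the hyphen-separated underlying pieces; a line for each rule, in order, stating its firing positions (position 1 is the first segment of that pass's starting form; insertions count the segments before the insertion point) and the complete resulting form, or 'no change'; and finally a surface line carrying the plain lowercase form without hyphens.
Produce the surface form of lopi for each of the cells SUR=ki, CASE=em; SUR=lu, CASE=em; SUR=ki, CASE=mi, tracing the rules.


cell SUR=ki, CASE=em:
underlying: lopi-nid
1. e -> o, i -> u / B C0 _: fires at position(s) 4: lopunid
2. f -> v, k -> g, p -> b, t -> d / V _ V: fires at position(s) 3: lobunid
3. 0 -> i / C _ C: no change
surface: lobunid

cell SUR=lu, CASE=em:
underlying: lopi-of-ga
1. e -> o, i -> u / B C0 _: fires at position(s) 4: lopuofga
2. f -> v, k -> g, p -> b, t -> d / V _ V: fires at position(s) 3: lobuofga
3. 0 -> i / C _ C: inserts after position(s) 6: lobuofiga
surface: lobuofiga

cell SUR=ki, CASE=mi:
underlying: lopi-si-in
1. e -> o, i -> u / B C0 _: fires at position(s) 4: lopusiin
2. f -> v, k -> g, p -> b, t -> d / V _ V: fires at position(s) 3: lobusiin
3. 0 -> i / C _ C: no change
surface: lobusiin


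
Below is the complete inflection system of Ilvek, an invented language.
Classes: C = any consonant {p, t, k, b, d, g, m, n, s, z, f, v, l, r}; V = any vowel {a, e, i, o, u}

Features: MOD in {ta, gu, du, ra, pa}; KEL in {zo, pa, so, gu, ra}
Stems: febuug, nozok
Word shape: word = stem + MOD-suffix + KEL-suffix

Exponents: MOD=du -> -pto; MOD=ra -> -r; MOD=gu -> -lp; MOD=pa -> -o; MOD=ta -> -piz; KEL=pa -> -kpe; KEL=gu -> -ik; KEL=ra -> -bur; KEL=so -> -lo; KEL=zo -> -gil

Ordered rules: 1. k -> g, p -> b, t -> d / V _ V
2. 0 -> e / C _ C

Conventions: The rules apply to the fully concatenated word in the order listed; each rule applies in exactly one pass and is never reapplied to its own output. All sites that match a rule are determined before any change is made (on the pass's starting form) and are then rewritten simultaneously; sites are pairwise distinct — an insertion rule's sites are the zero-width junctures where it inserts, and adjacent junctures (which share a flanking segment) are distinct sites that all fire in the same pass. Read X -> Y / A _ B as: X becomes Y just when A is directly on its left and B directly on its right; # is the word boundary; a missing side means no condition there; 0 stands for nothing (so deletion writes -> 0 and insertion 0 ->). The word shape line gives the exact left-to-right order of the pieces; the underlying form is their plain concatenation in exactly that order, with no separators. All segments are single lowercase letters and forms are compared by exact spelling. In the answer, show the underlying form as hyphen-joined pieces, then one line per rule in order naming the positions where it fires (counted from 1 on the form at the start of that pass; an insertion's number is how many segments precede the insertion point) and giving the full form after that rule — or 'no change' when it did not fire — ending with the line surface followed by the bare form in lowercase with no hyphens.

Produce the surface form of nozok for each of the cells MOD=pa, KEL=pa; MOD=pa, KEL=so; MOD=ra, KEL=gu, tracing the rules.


cell MOD=pa, KEL=pa:
underlying: nozok-o-kpe
1. k -> g, p -> b, t -> d / V _ V: fires at position(s) 5: nozogokpe
2. 0 -> e / C _ C: inserts after position(s) 7: nozogokepe
surface: nozogokepe

cell MOD=pa, KEL=so:
underlying: nozok-o-lo
1. k -> g, p -> b, t -> d / V _ V: fires at position(s) 5: nozogolo
2. 0 -> e / C _ C: no change
surface: nozogolo

cell MOD=ra, KEL=gu:
underlying: nozok-r-ik
1. k -> g, p -> b, t -> d / V _ V: no change
2. 0 -> e / C _ C: inserts after position(s) 5: nozokerik
surface: nozokerik
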